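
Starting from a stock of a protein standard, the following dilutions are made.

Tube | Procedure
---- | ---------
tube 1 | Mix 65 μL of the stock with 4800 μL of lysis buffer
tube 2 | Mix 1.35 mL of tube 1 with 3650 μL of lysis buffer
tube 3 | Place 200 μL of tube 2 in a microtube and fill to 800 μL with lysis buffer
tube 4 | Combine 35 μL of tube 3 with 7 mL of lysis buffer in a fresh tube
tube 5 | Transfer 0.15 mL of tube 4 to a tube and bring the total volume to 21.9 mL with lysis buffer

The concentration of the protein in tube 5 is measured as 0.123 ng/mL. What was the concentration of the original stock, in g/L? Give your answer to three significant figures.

4.00 g/L

Step 1: 65 μL + 4800 μL = 4865 μL total → factor 4865/65 = 74.846
Step 2: 1.35 mL + 3650 μL = 5 mL total → factor 5/1.35 = 3.7037
Step 3: 200 μL brought to 800 μL → factor 800/200 = 4
Step 4: 35 μL + 7 mL = 7035 μL total → factor 7035/35 = 201
Step 5: 0.15 mL brought to 21.9 mL → factor 21.9/0.15 = 146
Overall dilution factor = 74.846 × 3.7037 × 4 × 201 × 146 = 3.254 × 10^7
Stock = 0.123 ng/mL × 3.254 × 10^7 = 4.002 × 10^6 ng/mL = 4.00 g/L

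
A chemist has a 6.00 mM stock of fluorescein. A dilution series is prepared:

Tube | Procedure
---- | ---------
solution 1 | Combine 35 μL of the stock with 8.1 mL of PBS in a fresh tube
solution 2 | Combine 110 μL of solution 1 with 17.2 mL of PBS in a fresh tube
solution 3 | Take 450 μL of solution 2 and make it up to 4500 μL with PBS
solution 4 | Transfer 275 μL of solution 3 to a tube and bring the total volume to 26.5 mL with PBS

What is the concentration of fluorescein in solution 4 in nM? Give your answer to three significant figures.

0.170 nM

Step 1: 35 μL + 8.1 mL = 8135 μL total → factor 8135/35 = 232.43
Step 2: 110 μL + 17.2 mL = 17310 μL total → factor 17310/110 = 157.36
Step 3: 450 μL brought to 4500 μL → factor 4500/450 = 10
Step 4: 275 μL brought to 26.5 mL → factor 26500/275 = 96.364
Overall dilution factor = 232.43 × 157.36 × 10 × 96.364 = 3.5246 × 10^7
Final = 6.00 mM / 3.5246 × 10^7 = 1.702 × 10^-7 mM = 0.170 nM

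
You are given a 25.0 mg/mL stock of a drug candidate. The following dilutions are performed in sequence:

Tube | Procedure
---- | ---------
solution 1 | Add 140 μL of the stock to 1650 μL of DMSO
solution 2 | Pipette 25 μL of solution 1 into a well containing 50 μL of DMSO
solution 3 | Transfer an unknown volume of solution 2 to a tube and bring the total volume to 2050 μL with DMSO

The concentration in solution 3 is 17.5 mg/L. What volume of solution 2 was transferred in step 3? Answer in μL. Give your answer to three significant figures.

55.0 μL

Step 1: 140 μL + 1650 μL = 1790 μL total → factor 1790/140 = 12.786
Step 2: 25 μL + 50 μL = 75 μL total → factor 75/25 = 3
Step 3: v brought to 2050 μL → factor = 2050 μL/v
Product of known-step factors = 38.357
Overall factor = 25.0 mg/mL / (17.5 mg/L) = 1428.6
Step-3 factor = 1428.6 / 38.357 = 37.244
v = 2050 μL / 37.244 = 55.0 μL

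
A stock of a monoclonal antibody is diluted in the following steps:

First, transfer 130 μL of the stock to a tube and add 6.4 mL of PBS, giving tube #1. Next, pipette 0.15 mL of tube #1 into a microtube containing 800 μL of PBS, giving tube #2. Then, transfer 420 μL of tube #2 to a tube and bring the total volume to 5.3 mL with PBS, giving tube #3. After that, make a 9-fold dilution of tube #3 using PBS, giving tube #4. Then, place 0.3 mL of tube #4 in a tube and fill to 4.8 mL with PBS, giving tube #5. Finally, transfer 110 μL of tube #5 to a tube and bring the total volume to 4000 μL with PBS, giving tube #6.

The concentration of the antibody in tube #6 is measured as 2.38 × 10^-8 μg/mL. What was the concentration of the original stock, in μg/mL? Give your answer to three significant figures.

0.500 μg/mL

Step 1: 130 μL + 6.4 mL = 6530 μL total → factor 6530/130 = 50.231
Step 2: 0.15 mL + 800 μL = 0.95 mL total → factor 0.95/0.15 = 6.3333
Step 3: 420 μL brought to 5.3 mL → factor 5300/420 = 12.619
Step 4: 9-fold → factor 9
Step 5: 0.3 mL brought to 4.8 mL → factor 4.8/0.3 = 16
Step 6: 110 μL brought to 4000 μL → factor 4000/110 = 36.364
Overall dilution factor = 50.231 × 6.3333 × 12.619 × 9 × 16 × 36.364 = 2.1021 × 10^7
Stock = 2.38 × 10^-8 μg/mL × 2.1021 × 10^7 = 0.500 μg/mL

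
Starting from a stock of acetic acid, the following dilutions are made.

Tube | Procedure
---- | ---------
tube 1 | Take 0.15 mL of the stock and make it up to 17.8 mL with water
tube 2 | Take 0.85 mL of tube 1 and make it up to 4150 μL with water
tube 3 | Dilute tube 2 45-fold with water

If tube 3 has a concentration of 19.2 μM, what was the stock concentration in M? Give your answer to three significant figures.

0.501 M

Step 1: 0.15 mL brought to 17.8 mL → factor 17.8/0.15 = 118.67
Step 2: 0.85 mL brought to 4150 μL → factor 4.15/0.85 = 4.8824
Step 3: 45-fold → factor 45
Overall dilution factor = 118.67 × 4.8824 × 45 = 26072
Stock = 19.2 μM × 26072 = 5.006 × 10^5 μM = 0.501 M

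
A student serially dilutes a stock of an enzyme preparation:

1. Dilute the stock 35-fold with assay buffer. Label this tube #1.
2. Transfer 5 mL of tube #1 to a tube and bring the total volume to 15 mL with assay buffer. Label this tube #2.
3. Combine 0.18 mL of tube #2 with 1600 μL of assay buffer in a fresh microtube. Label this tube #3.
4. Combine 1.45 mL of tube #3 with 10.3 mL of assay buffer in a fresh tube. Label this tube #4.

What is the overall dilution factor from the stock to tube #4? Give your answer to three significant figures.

8.41 × 10^3

Step 1: 35-fold → factor 35
Step 2: 5 mL brought to 15 mL → factor 15/5 = 3
Step 3: 0.18 mL + 1600 μL = 1.78 mL total → factor 1.78/0.18 = 9.8889
Step 4: 1.45 mL + 10.3 mL = 11.75 mL total → factor 11.75/1.45 = 8.1034
Overall dilution factor = 35 × 3 × 9.8889 × 8.1034 = 8414.1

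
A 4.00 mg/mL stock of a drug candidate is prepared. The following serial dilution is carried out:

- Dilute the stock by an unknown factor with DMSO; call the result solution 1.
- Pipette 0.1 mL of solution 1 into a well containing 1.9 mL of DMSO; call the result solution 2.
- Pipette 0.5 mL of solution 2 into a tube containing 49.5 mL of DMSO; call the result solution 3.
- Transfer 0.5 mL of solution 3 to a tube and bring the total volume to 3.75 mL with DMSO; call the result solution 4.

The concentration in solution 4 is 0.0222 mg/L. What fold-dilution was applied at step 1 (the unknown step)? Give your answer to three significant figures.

12.0-fold

Step 1: unknown factor x
Step 2: 0.1 mL + 1.9 mL = 2 mL total → factor 2/0.1 = 20
Step 3: 0.5 mL + 49.5 mL = 50 mL total → factor 50/0.5 = 100
Step 4: 0.5 mL brought to 3.75 mL → factor 3.75/0.5 = 7.5
Product of known-step factors = 15000
Overall factor = 4.00 mg/mL / (0.0222 mg/L) = 1.8018 × 10^5
x = 1.8018 × 10^5 / 15000 = 12.0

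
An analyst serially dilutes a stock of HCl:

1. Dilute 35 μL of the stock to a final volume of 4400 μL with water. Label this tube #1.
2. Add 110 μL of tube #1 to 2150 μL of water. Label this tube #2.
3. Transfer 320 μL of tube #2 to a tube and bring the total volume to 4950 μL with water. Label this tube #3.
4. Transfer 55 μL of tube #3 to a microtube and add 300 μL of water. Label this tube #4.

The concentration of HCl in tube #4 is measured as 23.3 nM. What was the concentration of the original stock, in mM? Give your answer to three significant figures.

6.01 mM

Step 1: 35 μL brought to 4400 μL → factor 4400/35 = 125.71
Step 2: 110 μL + 2150 μL = 2260 μL total → factor 2260/110 = 20.545
Step 3: 320 μL brought to 4950 μL → factor 4950/320 = 15.469
Step 4: 55 μL + 300 μL = 355 μL total → factor 355/55 = 6.4545
Overall dilution factor = 125.71 × 20.545 × 15.469 × 6.4545 = 2.5788 × 10^5
Stock = 23.3 nM × 2.5788 × 10^5 = 6.009 × 10^6 nM = 6.01 mM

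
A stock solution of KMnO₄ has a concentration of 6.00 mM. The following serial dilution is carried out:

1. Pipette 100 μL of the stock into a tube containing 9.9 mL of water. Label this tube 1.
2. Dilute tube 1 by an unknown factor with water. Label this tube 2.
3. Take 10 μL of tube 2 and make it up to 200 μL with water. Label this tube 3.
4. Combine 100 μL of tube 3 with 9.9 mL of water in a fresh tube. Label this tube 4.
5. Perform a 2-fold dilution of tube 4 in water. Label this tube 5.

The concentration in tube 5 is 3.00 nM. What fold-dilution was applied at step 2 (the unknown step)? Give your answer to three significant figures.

Step 1: 100 μL + 9.9 mL = 10000 μL total → factor 10000/100 = 100
Step 2: unknown factor x
Step 3: 10 μL brought to 200 μL → factor 200/10 = 20
Step 4: 100 μL + 9.9 mL = 10000 μL total → factor 10000/100 = 100
Step 5: 2-fold → factor 2
Product of known-step factors = 4 × 10^5
Overall factor = 6.00 mM / (3.00 nM) = 2 × 10^6
x = 2 × 10^6 / 4 × 10^5 = 5.00

5.00-fold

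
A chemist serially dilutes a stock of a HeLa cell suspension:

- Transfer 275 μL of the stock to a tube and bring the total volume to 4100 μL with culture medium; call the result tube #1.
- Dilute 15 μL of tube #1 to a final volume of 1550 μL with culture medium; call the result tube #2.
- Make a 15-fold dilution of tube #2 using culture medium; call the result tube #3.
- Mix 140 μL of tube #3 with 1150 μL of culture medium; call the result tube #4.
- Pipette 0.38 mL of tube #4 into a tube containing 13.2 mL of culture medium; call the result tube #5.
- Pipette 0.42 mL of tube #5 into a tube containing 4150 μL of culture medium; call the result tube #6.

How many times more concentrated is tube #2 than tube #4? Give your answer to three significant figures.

Step 1: 275 μL brought to 4100 μL → factor 4100/275 = 14.909
Step 2: 15 μL brought to 1550 μL → factor 1550/15 = 103.33
Step 3: 15-fold → factor 15
Step 4: 140 μL + 1150 μL = 1290 μL total → factor 1290/140 = 9.2143
Dilution factor to tube #2 = 1540.6; to tube #4 = 2.1293 × 10^5
[tube #2]/[tube #4] = (factor to tube #4)/(factor to tube #2) = 2.1293 × 10^5/1540.6 = 138

138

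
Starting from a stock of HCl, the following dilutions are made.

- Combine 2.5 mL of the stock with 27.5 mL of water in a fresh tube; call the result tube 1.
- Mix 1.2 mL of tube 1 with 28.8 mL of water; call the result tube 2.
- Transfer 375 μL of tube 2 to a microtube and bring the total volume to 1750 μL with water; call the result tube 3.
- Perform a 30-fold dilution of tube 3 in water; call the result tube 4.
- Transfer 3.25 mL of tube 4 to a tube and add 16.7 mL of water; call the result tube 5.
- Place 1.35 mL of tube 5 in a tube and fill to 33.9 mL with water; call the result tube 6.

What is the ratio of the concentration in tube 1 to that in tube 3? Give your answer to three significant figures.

117

Step 1: 2.5 mL + 27.5 mL = 30 mL total → factor 30/2.5 = 12
Step 2: 1.2 mL + 28.8 mL = 30 mL total → factor 30/1.2 = 25
Step 3: 375 μL brought to 1750 μL → factor 1750/375 = 4.6667
Dilution factor to tube 1 = 12; to tube 3 = 1400
[tube 1]/[tube 3] = (factor to tube 3)/(factor to tube 1) = 1400/12 = 117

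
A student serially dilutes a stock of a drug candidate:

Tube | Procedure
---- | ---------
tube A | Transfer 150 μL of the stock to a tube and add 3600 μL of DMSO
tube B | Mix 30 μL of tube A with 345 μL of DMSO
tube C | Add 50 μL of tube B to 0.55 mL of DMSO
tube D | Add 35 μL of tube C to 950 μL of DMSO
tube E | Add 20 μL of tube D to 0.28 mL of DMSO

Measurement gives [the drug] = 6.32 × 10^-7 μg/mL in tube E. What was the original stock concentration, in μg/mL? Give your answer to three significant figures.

1.00 μg/mL

Step 1: 150 μL + 3600 μL = 3750 μL total → factor 3750/150 = 25
Step 2: 30 μL + 345 μL = 375 μL total → factor 375/30 = 12.5
Step 3: 50 μL + 0.55 mL = 600 μL total → factor 600/50 = 12
Step 4: 35 μL + 950 μL = 985 μL total → factor 985/35 = 28.143
Step 5: 20 μL + 0.28 mL = 300 μL total → factor 300/20 = 15
Overall dilution factor = 25 × 12.5 × 12 × 28.143 × 15 = 1.583 × 10^6
Stock = 6.32 × 10^-7 μg/mL × 1.583 × 10^6 = 1.00 μg/mL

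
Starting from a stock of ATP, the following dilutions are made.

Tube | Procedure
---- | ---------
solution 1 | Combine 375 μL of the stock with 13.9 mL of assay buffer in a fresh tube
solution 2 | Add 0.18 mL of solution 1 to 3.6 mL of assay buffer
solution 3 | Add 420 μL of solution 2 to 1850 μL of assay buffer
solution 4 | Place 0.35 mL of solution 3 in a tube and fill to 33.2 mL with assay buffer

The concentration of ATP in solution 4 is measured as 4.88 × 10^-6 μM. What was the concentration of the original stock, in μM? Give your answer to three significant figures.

Step 1: 375 μL + 13.9 mL = 14275 μL total → factor 14275/375 = 38.067
Step 2: 0.18 mL + 3.6 mL = 3.78 mL total → factor 3.78/0.18 = 21
Step 3: 420 μL + 1850 μL = 2270 μL total → factor 2270/420 = 5.4048
Step 4: 0.35 mL brought to 33.2 mL → factor 33.2/0.35 = 94.857
Overall dilution factor = 38.067 × 21 × 5.4048 × 94.857 = 4.0984 × 10^5
Stock = 4.88 × 10^-6 μM × 4.0984 × 10^5 = 2.00 μM

2.00 μM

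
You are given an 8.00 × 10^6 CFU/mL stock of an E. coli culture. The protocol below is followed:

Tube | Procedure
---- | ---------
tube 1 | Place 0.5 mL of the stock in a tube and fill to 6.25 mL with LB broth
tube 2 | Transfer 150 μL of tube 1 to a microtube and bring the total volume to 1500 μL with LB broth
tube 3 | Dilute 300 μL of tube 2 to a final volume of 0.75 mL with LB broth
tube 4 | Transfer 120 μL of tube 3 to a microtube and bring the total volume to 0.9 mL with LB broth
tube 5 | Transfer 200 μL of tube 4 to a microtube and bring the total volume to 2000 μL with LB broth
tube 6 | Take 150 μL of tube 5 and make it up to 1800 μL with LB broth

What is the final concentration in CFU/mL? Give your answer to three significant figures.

28.4 CFU/mL

Step 1: 0.5 mL brought to 6.25 mL → factor 6.25/0.5 = 12.5
Step 2: 150 μL brought to 1500 μL → factor 1500/150 = 10
Step 3: 300 μL brought to 0.75 mL → factor 750/300 = 2.5
Step 4: 120 μL brought to 0.9 mL → factor 900/120 = 7.5
Step 5: 200 μL brought to 2000 μL → factor 2000/200 = 10
Step 6: 150 μL brought to 1800 μL → factor 1800/150 = 12
Overall dilution factor = 12.5 × 10 × 2.5 × 7.5 × 10 × 12 = 2.8125 × 10^5
Final = 8.00 × 10^6 CFU/mL / 2.8125 × 10^5 = 28.4 CFU/mL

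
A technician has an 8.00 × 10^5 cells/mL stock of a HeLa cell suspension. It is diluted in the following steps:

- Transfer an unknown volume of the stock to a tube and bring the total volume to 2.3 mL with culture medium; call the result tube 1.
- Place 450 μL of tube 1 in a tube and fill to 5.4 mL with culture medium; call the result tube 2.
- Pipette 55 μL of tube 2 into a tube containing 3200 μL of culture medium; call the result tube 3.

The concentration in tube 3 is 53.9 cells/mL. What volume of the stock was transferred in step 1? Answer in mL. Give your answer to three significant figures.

Step 1: v brought to 2.3 mL → factor = 2.3 mL/v
Step 2: 450 μL brought to 5.4 mL → factor 5400/450 = 12
Step 3: 55 μL + 3200 μL = 3255 μL total → factor 3255/55 = 59.182
Product of known-step factors = 710.18
Overall factor = 8.00 × 10^5 cells/mL / (53.9 cells/mL) = 14842
Step-1 factor = 14842 / 710.18 = 20.899
v = 2.3 mL / 20.899 = 0.110 mL

0.110 mL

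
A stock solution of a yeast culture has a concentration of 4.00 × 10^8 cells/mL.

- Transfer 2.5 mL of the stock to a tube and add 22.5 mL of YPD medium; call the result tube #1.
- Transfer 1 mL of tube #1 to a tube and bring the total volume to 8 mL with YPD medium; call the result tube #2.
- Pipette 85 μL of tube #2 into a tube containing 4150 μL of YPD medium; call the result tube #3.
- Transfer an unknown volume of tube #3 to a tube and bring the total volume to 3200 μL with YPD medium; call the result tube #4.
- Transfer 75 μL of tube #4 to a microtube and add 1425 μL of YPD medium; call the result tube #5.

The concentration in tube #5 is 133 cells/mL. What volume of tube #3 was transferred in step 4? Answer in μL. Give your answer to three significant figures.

84.8 μL

Step 1: 2.5 mL + 22.5 mL = 25 mL total → factor 25/2.5 = 10
Step 2: 1 mL brought to 8 mL → factor 8/1 = 8
Step 3: 85 μL + 4150 μL = 4235 μL total → factor 4235/85 = 49.824
Step 4: v brought to 3200 μL → factor = 3200 μL/v
Step 5: 75 μL + 1425 μL = 1500 μL total → factor 1500/75 = 20
Product of known-step factors = 79718
Overall factor = 4.00 × 10^8 cells/mL / (133 cells/mL) = 3.0075 × 10^6
Step-4 factor = 3.0075 × 10^6 / 79718 = 37.727
v = 3200 μL / 37.727 = 84.8 μL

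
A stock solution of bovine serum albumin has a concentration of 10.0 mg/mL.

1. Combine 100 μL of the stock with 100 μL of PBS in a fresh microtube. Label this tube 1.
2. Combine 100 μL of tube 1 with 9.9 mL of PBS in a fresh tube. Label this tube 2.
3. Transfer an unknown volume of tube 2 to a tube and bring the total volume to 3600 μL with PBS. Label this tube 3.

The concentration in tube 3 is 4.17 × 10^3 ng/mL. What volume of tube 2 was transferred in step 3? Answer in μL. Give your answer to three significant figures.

Step 1: 100 μL + 100 μL = 200 μL total → factor 200/100 = 2
Step 2: 100 μL + 9.9 mL = 10000 μL total → factor 10000/100 = 100
Step 3: v brought to 3600 μL → factor = 3600 μL/v
Product of known-step factors = 200
Overall factor = 10.0 mg/mL / (4.17 × 10^3 ng/mL) = 2398.1
Step-3 factor = 2398.1 / 200 = 11.99
v = 3600 μL / 11.99 = 300 μL

300 μL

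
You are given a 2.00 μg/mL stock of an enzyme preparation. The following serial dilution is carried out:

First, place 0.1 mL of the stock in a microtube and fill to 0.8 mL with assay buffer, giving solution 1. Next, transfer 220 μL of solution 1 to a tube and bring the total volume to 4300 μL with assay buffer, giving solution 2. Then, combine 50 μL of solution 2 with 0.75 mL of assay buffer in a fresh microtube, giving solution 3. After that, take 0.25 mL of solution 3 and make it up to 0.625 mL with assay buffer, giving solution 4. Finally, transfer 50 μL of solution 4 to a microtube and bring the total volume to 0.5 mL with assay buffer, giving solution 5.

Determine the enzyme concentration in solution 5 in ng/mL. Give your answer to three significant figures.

Step 1: 0.1 mL brought to 0.8 mL → factor 0.8/0.1 = 8
Step 2: 220 μL brought to 4300 μL → factor 4300/220 = 19.545
Step 3: 50 μL + 0.75 mL = 800 μL total → factor 800/50 = 16
Step 4: 0.25 mL brought to 0.625 mL → factor 0.625/0.25 = 2.5
Step 5: 50 μL brought to 0.5 mL → factor 500/50 = 10
Overall dilution factor = 8 × 19.545 × 16 × 2.5 × 10 = 62545
Final = 2.00 μg/mL / 62545 = 3.198 × 10^-5 μg/mL = 0.0320 ng/mL

0.0320 ng/mL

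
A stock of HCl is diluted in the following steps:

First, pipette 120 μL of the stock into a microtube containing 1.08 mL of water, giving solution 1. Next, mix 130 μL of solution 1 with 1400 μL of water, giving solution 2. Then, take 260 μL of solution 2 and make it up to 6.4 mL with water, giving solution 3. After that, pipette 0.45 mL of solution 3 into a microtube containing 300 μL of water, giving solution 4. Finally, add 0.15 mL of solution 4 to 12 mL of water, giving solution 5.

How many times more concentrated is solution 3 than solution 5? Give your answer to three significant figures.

Step 1: 120 μL + 1.08 mL = 1200 μL total → factor 1200/120 = 10
Step 2: 130 μL + 1400 μL = 1530 μL total → factor 1530/130 = 11.769
Step 3: 260 μL brought to 6.4 mL → factor 6400/260 = 24.615
Step 4: 0.45 mL + 300 μL = 0.75 mL total → factor 0.75/0.45 = 1.6667
Step 5: 0.15 mL + 12 mL = 12.15 mL total → factor 12.15/0.15 = 81
Dilution factor to solution 3 = 2897; to solution 5 = 3.911 × 10^5
[solution 3]/[solution 5] = (factor to solution 5)/(factor to solution 3) = 3.911 × 10^5/2897 = 135

135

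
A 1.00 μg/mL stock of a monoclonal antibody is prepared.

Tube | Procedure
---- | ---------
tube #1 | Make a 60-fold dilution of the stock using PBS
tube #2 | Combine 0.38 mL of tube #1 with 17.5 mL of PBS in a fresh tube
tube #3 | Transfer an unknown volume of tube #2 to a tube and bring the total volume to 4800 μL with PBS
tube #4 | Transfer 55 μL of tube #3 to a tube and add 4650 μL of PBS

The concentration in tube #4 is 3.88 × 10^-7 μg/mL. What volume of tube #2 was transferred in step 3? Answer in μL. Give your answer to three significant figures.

Step 1: 60-fold → factor 60
Step 2: 0.38 mL + 17.5 mL = 17.88 mL total → factor 17.88/0.38 = 47.053
Step 3: v brought to 4800 μL → factor = 4800 μL/v
Step 4: 55 μL + 4650 μL = 4705 μL total → factor 4705/55 = 85.545
Product of known-step factors = 2.4151 × 10^5
Overall factor = 1.00 μg/mL / (3.88 × 10^-7 μg/mL) = 2.5773 × 10^6
Step-3 factor = 2.5773 × 10^6 / 2.4151 × 10^5 = 10.672
v = 4800 μL / 10.672 = 450 μL

450 μL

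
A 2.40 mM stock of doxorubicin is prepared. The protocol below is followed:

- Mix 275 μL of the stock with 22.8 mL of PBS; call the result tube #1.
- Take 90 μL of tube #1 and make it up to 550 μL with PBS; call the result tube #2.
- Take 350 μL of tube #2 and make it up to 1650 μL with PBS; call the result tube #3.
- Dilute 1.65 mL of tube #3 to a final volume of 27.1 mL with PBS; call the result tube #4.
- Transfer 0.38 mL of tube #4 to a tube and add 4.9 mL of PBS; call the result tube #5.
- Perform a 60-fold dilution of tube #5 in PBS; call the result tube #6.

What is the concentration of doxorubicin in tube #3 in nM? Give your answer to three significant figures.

993 nM

Step 1: 275 μL + 22.8 mL = 23075 μL total → factor 23075/275 = 83.909
Step 2: 90 μL brought to 550 μL → factor 550/90 = 6.1111
Step 3: 350 μL brought to 1650 μL → factor 1650/350 = 4.7143
Dilution factor through tube #3 = 83.909 × 6.1111 × 4.7143 = 2417.4
[tube #3] = 2.40 mM / 2417.4 = 0.0009928 mM = 993 nM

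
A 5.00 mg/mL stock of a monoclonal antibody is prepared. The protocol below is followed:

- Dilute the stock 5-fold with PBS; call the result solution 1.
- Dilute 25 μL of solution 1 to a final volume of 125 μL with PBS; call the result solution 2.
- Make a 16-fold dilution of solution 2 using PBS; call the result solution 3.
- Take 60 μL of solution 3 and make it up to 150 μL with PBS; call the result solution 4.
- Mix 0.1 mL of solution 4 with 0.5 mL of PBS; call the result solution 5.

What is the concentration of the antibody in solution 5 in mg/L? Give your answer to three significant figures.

0.833 mg/L

Step 1: 5-fold → factor 5
Step 2: 25 μL brought to 125 μL → factor 125/25 = 5
Step 3: 16-fold → factor 16
Step 4: 60 μL brought to 150 μL → factor 150/60 = 2.5
Step 5: 0.1 mL + 0.5 mL = 0.6 mL total → factor 0.6/0.1 = 6
Overall dilution factor = 5 × 5 × 16 × 2.5 × 6 = 6000
Final = 5.00 mg/mL / 6000 = 0.0008333 mg/mL = 0.833 mg/L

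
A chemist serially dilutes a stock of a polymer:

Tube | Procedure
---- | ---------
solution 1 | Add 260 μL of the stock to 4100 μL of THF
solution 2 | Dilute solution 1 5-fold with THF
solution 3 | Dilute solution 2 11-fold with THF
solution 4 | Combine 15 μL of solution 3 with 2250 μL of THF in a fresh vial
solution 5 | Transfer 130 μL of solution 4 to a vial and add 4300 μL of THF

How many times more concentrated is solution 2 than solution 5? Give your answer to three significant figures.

Step 1: 260 μL + 4100 μL = 4360 μL total → factor 4360/260 = 16.769
Step 2: 5-fold → factor 5
Step 3: 11-fold → factor 11
Step 4: 15 μL + 2250 μL = 2265 μL total → factor 2265/15 = 151
Step 5: 130 μL + 4300 μL = 4430 μL total → factor 4430/130 = 34.077
Dilution factor to solution 2 = 83.846; to solution 5 = 4.7458 × 10^6
[solution 2]/[solution 5] = (factor to solution 5)/(factor to solution 2) = 4.7458 × 10^6/83.846 = 5.66 × 10^4

5.66 × 10^4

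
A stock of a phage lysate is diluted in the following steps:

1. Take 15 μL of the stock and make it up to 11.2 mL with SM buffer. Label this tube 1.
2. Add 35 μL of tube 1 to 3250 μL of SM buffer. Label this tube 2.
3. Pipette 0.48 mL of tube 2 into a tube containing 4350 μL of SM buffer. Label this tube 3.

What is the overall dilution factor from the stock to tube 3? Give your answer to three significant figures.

7.05 × 10^5

Step 1: 15 μL brought to 11.2 mL → factor 11200/15 = 746.67
Step 2: 35 μL + 3250 μL = 3285 μL total → factor 3285/35 = 93.857
Step 3: 0.48 mL + 4350 μL = 4.83 mL total → factor 4.83/0.48 = 10.062
Overall dilution factor = 746.67 × 93.857 × 10.062 = 7.0518 × 10^5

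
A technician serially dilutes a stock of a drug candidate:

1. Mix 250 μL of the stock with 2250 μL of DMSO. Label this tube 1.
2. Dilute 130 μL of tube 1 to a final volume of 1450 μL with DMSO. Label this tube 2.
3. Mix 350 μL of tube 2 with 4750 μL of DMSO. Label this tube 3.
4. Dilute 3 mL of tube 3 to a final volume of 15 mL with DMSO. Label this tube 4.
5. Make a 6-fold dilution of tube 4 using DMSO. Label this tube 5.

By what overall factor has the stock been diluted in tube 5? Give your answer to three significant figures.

4.88 × 10^4

Step 1: 250 μL + 2250 μL = 2500 μL total → factor 2500/250 = 10
Step 2: 130 μL brought to 1450 μL → factor 1450/130 = 11.154
Step 3: 350 μL + 4750 μL = 5100 μL total → factor 5100/350 = 14.571
Step 4: 3 mL brought to 15 mL → factor 15/3 = 5
Step 5: 6-fold → factor 6
Overall dilution factor = 10 × 11.154 × 14.571 × 5 × 6 = 48758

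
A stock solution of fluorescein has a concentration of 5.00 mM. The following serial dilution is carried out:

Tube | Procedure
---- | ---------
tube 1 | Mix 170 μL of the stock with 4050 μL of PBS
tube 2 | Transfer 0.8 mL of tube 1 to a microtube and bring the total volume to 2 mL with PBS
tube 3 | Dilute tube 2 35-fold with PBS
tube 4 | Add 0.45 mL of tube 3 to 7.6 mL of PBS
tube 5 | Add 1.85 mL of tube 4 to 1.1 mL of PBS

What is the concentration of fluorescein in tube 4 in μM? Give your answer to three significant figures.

Step 1: 170 μL + 4050 μL = 4220 μL total → factor 4220/170 = 24.824
Step 2: 0.8 mL brought to 2 mL → factor 2/0.8 = 2.5
Step 3: 35-fold → factor 35
Step 4: 0.45 mL + 7.6 mL = 8.05 mL total → factor 8.05/0.45 = 17.889
Dilution factor through tube 4 = 24.824 × 2.5 × 35 × 17.889 = 38856
[tube 4] = 5.00 mM / 38856 = 0.0001287 mM = 0.129 μM

0.129 μM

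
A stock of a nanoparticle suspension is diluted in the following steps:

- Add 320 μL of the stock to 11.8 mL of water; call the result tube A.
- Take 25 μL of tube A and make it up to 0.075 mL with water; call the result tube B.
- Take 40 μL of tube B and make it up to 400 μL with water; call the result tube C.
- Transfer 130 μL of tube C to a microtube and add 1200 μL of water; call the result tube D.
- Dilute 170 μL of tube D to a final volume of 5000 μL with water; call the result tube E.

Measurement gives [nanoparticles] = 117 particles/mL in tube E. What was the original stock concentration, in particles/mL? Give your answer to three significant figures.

4.00 × 10^7 particles/mL

Step 1: 320 μL + 11.8 mL = 12120 μL total → factor 12120/320 = 37.875
Step 2: 25 μL brought to 0.075 mL → factor 75/25 = 3
Step 3: 40 μL brought to 400 μL → factor 400/40 = 10
Step 4: 130 μL + 1200 μL = 1330 μL total → factor 1330/130 = 10.231
Step 5: 170 μL brought to 5000 μL → factor 5000/170 = 29.412
Overall dilution factor = 37.875 × 3 × 10 × 10.231 × 29.412 = 3.419 × 10^5
Stock = 117 particles/mL × 3.419 × 10^5 = 4.00 × 10^7 particles/mL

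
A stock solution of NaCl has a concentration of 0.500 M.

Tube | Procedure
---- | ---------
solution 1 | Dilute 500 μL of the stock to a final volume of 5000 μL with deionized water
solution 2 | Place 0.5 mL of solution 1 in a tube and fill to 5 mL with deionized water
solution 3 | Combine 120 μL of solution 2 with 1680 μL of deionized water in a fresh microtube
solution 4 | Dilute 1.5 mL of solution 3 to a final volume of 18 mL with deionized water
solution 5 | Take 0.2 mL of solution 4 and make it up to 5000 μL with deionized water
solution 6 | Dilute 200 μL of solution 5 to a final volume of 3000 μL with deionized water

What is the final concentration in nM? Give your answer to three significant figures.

74.1 nM

Step 1: 500 μL brought to 5000 μL → factor 5000/500 = 10
Step 2: 0.5 mL brought to 5 mL → factor 5/0.5 = 10
Step 3: 120 μL + 1680 μL = 1800 μL total → factor 1800/120 = 15
Step 4: 1.5 mL brought to 18 mL → factor 18/1.5 = 12
Step 5: 0.2 mL brought to 5000 μL → factor 5/0.2 = 25
Step 6: 200 μL brought to 3000 μL → factor 3000/200 = 15
Overall dilution factor = 10 × 10 × 15 × 12 × 25 × 15 = 6.75 × 10^6
Final = 0.500 M / 6.75 × 10^6 = 7.407 × 10^-8 M = 74.1 nM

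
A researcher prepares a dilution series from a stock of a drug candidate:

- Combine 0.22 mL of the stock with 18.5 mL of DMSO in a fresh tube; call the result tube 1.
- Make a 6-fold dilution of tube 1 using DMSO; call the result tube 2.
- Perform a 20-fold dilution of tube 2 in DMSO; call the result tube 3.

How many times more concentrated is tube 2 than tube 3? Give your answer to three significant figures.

20.0

Step 1: 0.22 mL + 18.5 mL = 18.72 mL total → factor 18.72/0.22 = 85.091
Step 2: 6-fold → factor 6
Step 3: 20-fold → factor 20
Dilution factor to tube 2 = 510.55; to tube 3 = 10211
[tube 2]/[tube 3] = (factor to tube 3)/(factor to tube 2) = 10211/510.55 = 20.0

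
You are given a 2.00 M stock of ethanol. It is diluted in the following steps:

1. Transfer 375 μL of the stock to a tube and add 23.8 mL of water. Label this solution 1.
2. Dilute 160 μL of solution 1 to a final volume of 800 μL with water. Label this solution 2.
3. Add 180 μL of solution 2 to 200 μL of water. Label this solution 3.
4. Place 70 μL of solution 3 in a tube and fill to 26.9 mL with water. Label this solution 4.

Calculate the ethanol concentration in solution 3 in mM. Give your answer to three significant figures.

Step 1: 375 μL + 23.8 mL = 24175 μL total → factor 24175/375 = 64.467
Step 2: 160 μL brought to 800 μL → factor 800/160 = 5
Step 3: 180 μL + 200 μL = 380 μL total → factor 380/180 = 2.1111
Dilution factor through solution 3 = 64.467 × 5 × 2.1111 = 680.48
[solution 3] = 2.00 M / 680.48 = 0.002939 M = 2.94 mM

2.94 mM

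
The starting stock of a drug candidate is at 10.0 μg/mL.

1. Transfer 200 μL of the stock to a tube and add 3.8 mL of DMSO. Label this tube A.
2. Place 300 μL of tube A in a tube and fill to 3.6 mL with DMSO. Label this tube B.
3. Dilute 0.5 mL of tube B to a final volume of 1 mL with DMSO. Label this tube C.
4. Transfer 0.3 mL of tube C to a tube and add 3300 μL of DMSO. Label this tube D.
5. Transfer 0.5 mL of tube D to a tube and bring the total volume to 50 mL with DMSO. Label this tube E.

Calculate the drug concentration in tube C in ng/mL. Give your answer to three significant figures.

20.8 ng/mL

Step 1: 200 μL + 3.8 mL = 4000 μL total → factor 4000/200 = 20
Step 2: 300 μL brought to 3.6 mL → factor 3600/300 = 12
Step 3: 0.5 mL brought to 1 mL → factor 1/0.5 = 2
Dilution factor through tube C = 20 × 12 × 2 = 480
[tube C] = 10.0 μg/mL / 480 = 0.02083 μg/mL = 20.8 ng/mL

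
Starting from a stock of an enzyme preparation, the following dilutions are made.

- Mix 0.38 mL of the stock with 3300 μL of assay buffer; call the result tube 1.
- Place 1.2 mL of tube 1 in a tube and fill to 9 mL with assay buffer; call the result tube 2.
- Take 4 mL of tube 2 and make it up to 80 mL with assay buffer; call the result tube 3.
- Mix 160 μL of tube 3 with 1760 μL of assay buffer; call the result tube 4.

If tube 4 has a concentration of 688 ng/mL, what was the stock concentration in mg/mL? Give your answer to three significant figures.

Step 1: 0.38 mL + 3300 μL = 3.68 mL total → factor 3.68/0.38 = 9.6842
Step 2: 1.2 mL brought to 9 mL → factor 9/1.2 = 7.5
Step 3: 4 mL brought to 80 mL → factor 80/4 = 20
Step 4: 160 μL + 1760 μL = 1920 μL total → factor 1920/160 = 12
Overall dilution factor = 9.6842 × 7.5 × 20 × 12 = 17432
Stock = 688 ng/mL × 17432 = 1.199 × 10^7 ng/mL = 12.0 mg/mL

12.0 mg/mL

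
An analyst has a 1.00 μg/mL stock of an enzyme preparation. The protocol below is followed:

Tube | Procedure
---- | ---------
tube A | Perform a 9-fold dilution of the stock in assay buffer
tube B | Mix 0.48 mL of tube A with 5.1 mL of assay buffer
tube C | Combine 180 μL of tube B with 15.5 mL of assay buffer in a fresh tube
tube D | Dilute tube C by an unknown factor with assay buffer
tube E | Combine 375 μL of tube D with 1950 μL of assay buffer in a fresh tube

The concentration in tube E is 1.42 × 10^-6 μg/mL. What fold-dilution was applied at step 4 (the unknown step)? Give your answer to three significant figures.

Step 1: 9-fold → factor 9
Step 2: 0.48 mL + 5.1 mL = 5.58 mL total → factor 5.58/0.48 = 11.625
Step 3: 180 μL + 15.5 mL = 15680 μL total → factor 15680/180 = 87.111
Step 4: unknown factor x
Step 5: 375 μL + 1950 μL = 2325 μL total → factor 2325/375 = 6.2
Product of known-step factors = 56507
Overall factor = 1.00 μg/mL / (1.42 × 10^-6 μg/mL) = 7.0423 × 10^5
x = 7.0423 × 10^5 / 56507 = 12.5

12.5-fold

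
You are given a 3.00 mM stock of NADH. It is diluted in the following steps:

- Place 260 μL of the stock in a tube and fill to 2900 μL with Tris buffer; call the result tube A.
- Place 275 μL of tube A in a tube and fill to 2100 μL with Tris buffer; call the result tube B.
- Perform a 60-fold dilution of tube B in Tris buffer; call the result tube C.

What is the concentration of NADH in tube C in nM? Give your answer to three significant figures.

Step 1: 260 μL brought to 2900 μL → factor 2900/260 = 11.154
Step 2: 275 μL brought to 2100 μL → factor 2100/275 = 7.6364
Step 3: 60-fold → factor 60
Overall dilution factor = 11.154 × 7.6364 × 60 = 5110.5
Final = 3.00 mM / 5110.5 = 0.0005870 mM = 587 nM

587 nM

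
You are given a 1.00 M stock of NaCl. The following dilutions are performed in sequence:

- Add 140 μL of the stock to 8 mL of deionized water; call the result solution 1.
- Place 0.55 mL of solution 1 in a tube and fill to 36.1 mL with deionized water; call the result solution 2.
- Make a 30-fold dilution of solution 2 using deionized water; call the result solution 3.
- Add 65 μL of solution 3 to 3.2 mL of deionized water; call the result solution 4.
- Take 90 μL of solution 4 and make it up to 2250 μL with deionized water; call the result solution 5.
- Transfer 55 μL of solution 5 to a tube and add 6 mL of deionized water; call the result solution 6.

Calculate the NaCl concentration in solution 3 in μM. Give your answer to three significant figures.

Step 1: 140 μL + 8 mL = 8140 μL total → factor 8140/140 = 58.143
Step 2: 0.55 mL brought to 36.1 mL → factor 36.1/0.55 = 65.636
Step 3: 30-fold → factor 30
Dilution factor through solution 3 = 58.143 × 65.636 × 30 = 1.1449 × 10^5
[solution 3] = 1.00 M / 1.1449 × 10^5 = 8.734 × 10^-6 M = 8.73 μM

8.73 μM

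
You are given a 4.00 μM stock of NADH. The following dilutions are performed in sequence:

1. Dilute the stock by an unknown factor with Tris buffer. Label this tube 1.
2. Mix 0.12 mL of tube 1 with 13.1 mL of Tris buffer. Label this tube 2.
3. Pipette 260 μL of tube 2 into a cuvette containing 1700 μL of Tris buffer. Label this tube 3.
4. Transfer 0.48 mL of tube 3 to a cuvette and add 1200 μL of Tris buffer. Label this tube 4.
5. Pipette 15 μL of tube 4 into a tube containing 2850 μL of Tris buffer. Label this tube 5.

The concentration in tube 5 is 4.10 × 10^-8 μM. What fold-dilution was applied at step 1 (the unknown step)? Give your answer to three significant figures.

Step 1: unknown factor x
Step 2: 0.12 mL + 13.1 mL = 13.22 mL total → factor 13.22/0.12 = 110.17
Step 3: 260 μL + 1700 μL = 1960 μL total → factor 1960/260 = 7.5385
Step 4: 0.48 mL + 1200 μL = 1.68 mL total → factor 1.68/0.48 = 3.5
Step 5: 15 μL + 2850 μL = 2865 μL total → factor 2865/15 = 191
Product of known-step factors = 5.5518 × 10^5
Overall factor = 4.00 μM / (4.10 × 10^-8 μM) = 9.7561 × 10^7
x = 9.7561 × 10^7 / 5.5518 × 10^5 = 176

176-fold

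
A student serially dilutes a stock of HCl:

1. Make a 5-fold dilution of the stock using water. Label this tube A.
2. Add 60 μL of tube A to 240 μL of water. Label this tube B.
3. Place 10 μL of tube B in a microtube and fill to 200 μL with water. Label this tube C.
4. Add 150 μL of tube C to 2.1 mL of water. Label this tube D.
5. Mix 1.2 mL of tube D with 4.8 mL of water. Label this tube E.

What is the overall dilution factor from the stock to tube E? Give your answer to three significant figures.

Step 1: 5-fold → factor 5
Step 2: 60 μL + 240 μL = 300 μL total → factor 300/60 = 5
Step 3: 10 μL brought to 200 μL → factor 200/10 = 20
Step 4: 150 μL + 2.1 mL = 2250 μL total → factor 2250/150 = 15
Step 5: 1.2 mL + 4.8 mL = 6 mL total → factor 6/1.2 = 5
Overall dilution factor = 5 × 5 × 20 × 15 × 5 = 37500

3.75 × 10^4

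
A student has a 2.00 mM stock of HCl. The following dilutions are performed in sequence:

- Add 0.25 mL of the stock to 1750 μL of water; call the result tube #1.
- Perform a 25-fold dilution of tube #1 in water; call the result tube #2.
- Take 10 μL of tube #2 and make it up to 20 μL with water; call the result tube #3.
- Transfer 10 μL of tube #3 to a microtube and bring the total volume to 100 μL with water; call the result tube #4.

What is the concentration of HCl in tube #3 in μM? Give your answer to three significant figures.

Step 1: 0.25 mL + 1750 μL = 2 mL total → factor 2/0.25 = 8
Step 2: 25-fold → factor 25
Step 3: 10 μL brought to 20 μL → factor 20/10 = 2
Dilution factor through tube #3 = 8 × 25 × 2 = 400
[tube #3] = 2.00 mM / 400 = 0.005000 mM = 5.00 μM

5.00 μM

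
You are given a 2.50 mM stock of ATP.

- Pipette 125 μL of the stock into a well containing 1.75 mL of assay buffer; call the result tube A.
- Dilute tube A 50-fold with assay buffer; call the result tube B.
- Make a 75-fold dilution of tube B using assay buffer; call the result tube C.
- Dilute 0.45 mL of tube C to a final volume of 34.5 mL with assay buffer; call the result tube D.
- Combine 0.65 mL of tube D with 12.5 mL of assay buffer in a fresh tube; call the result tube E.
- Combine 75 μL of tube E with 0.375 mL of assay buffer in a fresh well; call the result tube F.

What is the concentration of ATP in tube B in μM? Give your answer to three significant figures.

3.33 μM

Step 1: 125 μL + 1.75 mL = 1875 μL total → factor 1875/125 = 15
Step 2: 50-fold → factor 50
Dilution factor through tube B = 15 × 50 = 750
[tube B] = 2.50 mM / 750 = 0.003333 mM = 3.33 μM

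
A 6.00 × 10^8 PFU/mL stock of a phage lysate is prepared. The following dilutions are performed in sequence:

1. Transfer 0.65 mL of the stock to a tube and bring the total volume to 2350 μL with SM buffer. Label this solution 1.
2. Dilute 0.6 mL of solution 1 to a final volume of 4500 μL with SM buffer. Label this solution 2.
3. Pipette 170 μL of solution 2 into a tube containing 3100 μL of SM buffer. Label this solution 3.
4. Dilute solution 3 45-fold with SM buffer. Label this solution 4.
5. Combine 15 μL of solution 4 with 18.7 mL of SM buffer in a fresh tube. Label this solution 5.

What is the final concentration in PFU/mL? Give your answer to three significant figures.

20.5 PFU/mL

Step 1: 0.65 mL brought to 2350 μL → factor 2.35/0.65 = 3.6154
Step 2: 0.6 mL brought to 4500 μL → factor 4.5/0.6 = 7.5
Step 3: 170 μL + 3100 μL = 3270 μL total → factor 3270/170 = 19.235
Step 4: 45-fold → factor 45
Step 5: 15 μL + 18.7 mL = 18715 μL total → factor 18715/15 = 1247.7
Overall dilution factor = 3.6154 × 7.5 × 19.235 × 45 × 1247.7 = 2.9284 × 10^7
Final = 6.00 × 10^8 PFU/mL / 2.9284 × 10^7 = 20.5 PFU/mL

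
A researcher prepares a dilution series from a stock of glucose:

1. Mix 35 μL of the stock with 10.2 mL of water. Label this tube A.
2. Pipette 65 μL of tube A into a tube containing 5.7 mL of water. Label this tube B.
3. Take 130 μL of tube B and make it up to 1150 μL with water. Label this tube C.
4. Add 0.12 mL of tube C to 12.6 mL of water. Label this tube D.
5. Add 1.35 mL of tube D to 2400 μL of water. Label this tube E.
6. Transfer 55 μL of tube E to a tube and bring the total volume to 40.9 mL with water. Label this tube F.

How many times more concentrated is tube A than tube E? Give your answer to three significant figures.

2.31 × 10^5

Step 1: 35 μL + 10.2 mL = 10235 μL total → factor 10235/35 = 292.43
Step 2: 65 μL + 5.7 mL = 5765 μL total → factor 5765/65 = 88.692
Step 3: 130 μL brought to 1150 μL → factor 1150/130 = 8.8462
Step 4: 0.12 mL + 12.6 mL = 12.72 mL total → factor 12.72/0.12 = 106
Step 5: 1.35 mL + 2400 μL = 3.75 mL total → factor 3.75/1.35 = 2.7778
Dilution factor to tube A = 292.43; to tube E = 6.7556 × 10^7
[tube A]/[tube E] = (factor to tube E)/(factor to tube A) = 6.7556 × 10^7/292.43 = 2.31 × 10^5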